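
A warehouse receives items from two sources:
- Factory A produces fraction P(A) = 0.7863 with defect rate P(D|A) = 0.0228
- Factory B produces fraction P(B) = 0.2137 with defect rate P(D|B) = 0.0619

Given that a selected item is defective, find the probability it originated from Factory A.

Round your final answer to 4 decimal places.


Let A = from Factory A, D = defective

Given:
- P(A) = 0.7863, P(B) = 0.2137
- P(D|A) = 0.0228, P(D|B) = 0.0619

Step 1: Find P(D)
P(D) = P(D|A)P(A) + P(D|B)P(B)
     = 0.0228 × 0.7863 + 0.0619 × 0.2137
     = 0.01792764 + 0.01322803
     = 0.03115567

Step 2: Apply Bayes' theorem
P(A|D) = P(D|A)P(A) / P(D)
       = 0.01792764 / 0.03115567
       = 0.5754


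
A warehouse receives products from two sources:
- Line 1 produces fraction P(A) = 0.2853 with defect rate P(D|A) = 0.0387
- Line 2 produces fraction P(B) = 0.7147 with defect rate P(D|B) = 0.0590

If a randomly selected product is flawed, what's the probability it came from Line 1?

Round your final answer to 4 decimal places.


Let A = from Line 1, D = flawed

Given:
- P(A) = 0.2853, P(B) = 0.7147
- P(D|A) = 0.0387, P(D|B) = 0.0590

Step 1: Find P(D)
P(D) = P(D|A)P(A) + P(D|B)P(B)
     = 0.0387 × 0.2853 + 0.0590 × 0.7147
     = 0.01104111 + 0.04216730
     = 0.05320841

Step 2: Apply Bayes' theorem
P(A|D) = P(D|A)P(A) / P(D)
       = 0.01104111 / 0.05320841
       = 0.2075


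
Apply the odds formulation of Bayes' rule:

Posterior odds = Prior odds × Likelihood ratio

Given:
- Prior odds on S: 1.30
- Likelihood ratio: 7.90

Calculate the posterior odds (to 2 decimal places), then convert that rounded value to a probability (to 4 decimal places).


Step 1: Calculate posterior odds
Posterior odds = Prior odds × LR
               = 1.30 × 7.90
               = 10.27

Step 2: Convert to probability
P(S|E) = Posterior odds / (1 + Posterior odds)
       = 10.27 / (1 + 10.27)
       = 10.27 / 11.27
       = 0.9113

The evidence increased P(S) from 0.5652 to 0.9113.


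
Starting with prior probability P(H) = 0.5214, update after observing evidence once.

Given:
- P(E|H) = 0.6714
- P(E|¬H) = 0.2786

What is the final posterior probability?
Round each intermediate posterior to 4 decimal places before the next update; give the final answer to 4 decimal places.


Sequential Bayesian updating:

Initial prior: P(H) = 0.5214

Update 1:
  P(E) = 0.6714 × 0.5214 + 0.2786 × 0.4786 = 0.35006796 + 0.13333796 = 0.48340592
  P(H|E) = 0.35006796 / 0.48340592 = 0.7242

Final posterior: 0.7242


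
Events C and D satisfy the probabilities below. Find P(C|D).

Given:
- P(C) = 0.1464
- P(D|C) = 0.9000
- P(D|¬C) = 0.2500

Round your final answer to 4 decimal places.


Bayes' theorem: P(C|D) = P(D|C) × P(C) / P(D)

Step 1: Calculate P(D) using law of total probability
P(D) = P(D|C)P(C) + P(D|¬C)P(¬C)
     = 0.9000 × 0.1464 + 0.2500 × 0.8536
     = 0.13176000 + 0.21340000
     = 0.34516000

Step 2: Apply Bayes' theorem
P(C|D) = P(D|C) × P(C) / P(D)
       = 0.13176000 / 0.34516000
       = 0.3817


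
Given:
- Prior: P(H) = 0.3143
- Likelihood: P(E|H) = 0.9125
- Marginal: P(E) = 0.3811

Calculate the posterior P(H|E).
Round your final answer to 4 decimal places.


Using Bayes' theorem:

P(H|E) = P(E|H) × P(H) / P(E)
       = 0.9125 × 0.3143 / 0.3811
       = 0.28679875 / 0.3811
       = 0.7526

The evidence strengthens our belief in H.
Prior: 0.3143 → Posterior: 0.7526


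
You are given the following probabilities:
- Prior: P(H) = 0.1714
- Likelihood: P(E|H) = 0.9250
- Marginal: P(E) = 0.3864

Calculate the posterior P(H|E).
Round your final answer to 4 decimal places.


Using Bayes' theorem:

P(H|E) = P(E|H) × P(H) / P(E)
       = 0.9250 × 0.1714 / 0.3864
       = 0.15854500 / 0.3864
       = 0.4103

The evidence strengthens our belief in H.
Prior: 0.1714 → Posterior: 0.4103


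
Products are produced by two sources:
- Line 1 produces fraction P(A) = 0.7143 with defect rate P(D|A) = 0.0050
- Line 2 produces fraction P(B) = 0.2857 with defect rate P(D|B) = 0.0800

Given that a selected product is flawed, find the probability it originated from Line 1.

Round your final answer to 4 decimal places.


Let A = from Line 1, D = flawed

Given:
- P(A) = 0.7143, P(B) = 0.2857
- P(D|A) = 0.0050, P(D|B) = 0.0800

Step 1: Find P(D)
P(D) = P(D|A)P(A) + P(D|B)P(B)
     = 0.0050 × 0.7143 + 0.0800 × 0.2857
     = 0.00357150 + 0.02285600
     = 0.02642750

Step 2: Apply Bayes' theorem
P(A|D) = P(D|A)P(A) / P(D)
       = 0.00357150 / 0.02642750
       = 0.1351


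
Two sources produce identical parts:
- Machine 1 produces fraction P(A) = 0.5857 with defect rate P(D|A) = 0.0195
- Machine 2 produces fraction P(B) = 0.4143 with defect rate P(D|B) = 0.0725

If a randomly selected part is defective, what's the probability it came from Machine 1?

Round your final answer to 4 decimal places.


Let A = from Machine 1, D = defective

Given:
- P(A) = 0.5857, P(B) = 0.4143
- P(D|A) = 0.0195, P(D|B) = 0.0725

Step 1: Find P(D)
P(D) = P(D|A)P(A) + P(D|B)P(B)
     = 0.0195 × 0.5857 + 0.0725 × 0.4143
     = 0.01142115 + 0.03003675
     = 0.04145790

Step 2: Apply Bayes' theorem
P(A|D) = P(D|A)P(A) / P(D)
       = 0.01142115 / 0.04145790
       = 0.2755


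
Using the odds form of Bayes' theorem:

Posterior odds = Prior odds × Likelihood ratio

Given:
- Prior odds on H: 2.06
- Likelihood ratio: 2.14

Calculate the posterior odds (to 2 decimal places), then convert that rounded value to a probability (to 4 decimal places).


Step 1: Calculate posterior odds
Posterior odds = Prior odds × LR
               = 2.06 × 2.14
               = 4.41

Step 2: Convert to probability
P(H|E) = Posterior odds / (1 + Posterior odds)
       = 4.41 / (1 + 4.41)
       = 4.41 / 5.41
       = 0.8152

The evidence increased P(H) from 0.6732 to 0.8152.


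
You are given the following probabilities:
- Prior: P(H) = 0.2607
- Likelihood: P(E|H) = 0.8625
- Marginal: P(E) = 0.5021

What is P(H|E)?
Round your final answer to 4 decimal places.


Using Bayes' theorem:

P(H|E) = P(E|H) × P(H) / P(E)
       = 0.8625 × 0.2607 / 0.5021
       = 0.22485375 / 0.5021
       = 0.4478

The evidence strengthens our belief in H.
Prior: 0.2607 → Posterior: 0.4478


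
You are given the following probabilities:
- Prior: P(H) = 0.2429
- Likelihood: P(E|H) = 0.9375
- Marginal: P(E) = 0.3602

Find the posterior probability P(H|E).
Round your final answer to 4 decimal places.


Using Bayes' theorem:

P(H|E) = P(E|H) × P(H) / P(E)
       = 0.9375 × 0.2429 / 0.3602
       = 0.22771875 / 0.3602
       = 0.6322

The evidence strengthens our belief in H.
Prior: 0.2429 → Posterior: 0.6322


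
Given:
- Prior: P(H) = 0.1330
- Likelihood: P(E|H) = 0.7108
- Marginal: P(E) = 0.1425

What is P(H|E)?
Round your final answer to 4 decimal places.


Using Bayes' theorem:

P(H|E) = P(E|H) × P(H) / P(E)
       = 0.7108 × 0.1330 / 0.1425
       = 0.09453640 / 0.1425
       = 0.6634

The evidence strengthens our belief in H.
Prior: 0.1330 → Posterior: 0.6634


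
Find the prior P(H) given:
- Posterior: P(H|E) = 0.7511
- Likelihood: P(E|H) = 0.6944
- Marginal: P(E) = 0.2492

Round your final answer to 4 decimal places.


From Bayes' theorem: P(H|E) = P(E|H) × P(H) / P(E)

Rearranging for P(H):
P(H) = P(H|E) × P(E) / P(E|H)
     = 0.7511 × 0.2492 / 0.6944
     = 0.18717412 / 0.6944
     = 0.2695


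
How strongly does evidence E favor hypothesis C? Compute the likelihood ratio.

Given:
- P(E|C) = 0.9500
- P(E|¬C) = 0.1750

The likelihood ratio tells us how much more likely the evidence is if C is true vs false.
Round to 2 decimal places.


Likelihood Ratio (LR) = P(E|C) / P(E|¬C)

LR = 0.9500 / 0.1750
   = 5.43

The evidence is 5.43 times more likely if C is true than if C is false.
LR > 1, so observing E raises the odds in favor of C.


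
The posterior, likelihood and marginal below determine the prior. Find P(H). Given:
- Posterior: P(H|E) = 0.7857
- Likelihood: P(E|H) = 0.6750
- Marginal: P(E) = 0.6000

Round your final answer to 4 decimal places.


From Bayes' theorem: P(H|E) = P(E|H) × P(H) / P(E)

Rearranging for P(H):
P(H) = P(H|E) × P(E) / P(E|H)
     = 0.7857 × 0.6000 / 0.6750
     = 0.47142000 / 0.6750
     = 0.6984


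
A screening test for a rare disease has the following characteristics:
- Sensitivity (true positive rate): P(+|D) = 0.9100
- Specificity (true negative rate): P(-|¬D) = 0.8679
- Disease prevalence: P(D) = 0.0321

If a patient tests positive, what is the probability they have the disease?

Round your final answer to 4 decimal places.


Let D = has disease, + = positive test

Given:
- P(D) = 0.0321 (prevalence)
- P(+|D) = 0.9100 (sensitivity)
- P(-|¬D) = 0.8679 (specificity)
- P(+|¬D) = 0.1321 (false positive rate = 1 - specificity)

Step 1: Find P(+)
P(+) = P(+|D)P(D) + P(+|¬D)P(¬D)
     = 0.9100 × 0.0321 + 0.1321 × 0.9679
     = 0.02921100 + 0.12785959
     = 0.15707059

Step 2: Apply Bayes' theorem for P(D|+)
P(D|+) = P(+|D)P(D) / P(+)
       = 0.02921100 / 0.15707059
       = 0.1860


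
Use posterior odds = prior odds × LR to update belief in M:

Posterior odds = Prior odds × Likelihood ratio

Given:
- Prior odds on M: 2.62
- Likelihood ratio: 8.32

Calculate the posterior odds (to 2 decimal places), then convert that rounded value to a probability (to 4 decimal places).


Step 1: Calculate posterior odds
Posterior odds = Prior odds × LR
               = 2.62 × 8.32
               = 21.80

Step 2: Convert to probability
P(M|E) = Posterior odds / (1 + Posterior odds)
       = 21.80 / (1 + 21.80)
       = 21.80 / 22.80
       = 0.9561

The evidence increased P(M) from 0.7238 to 0.9561.


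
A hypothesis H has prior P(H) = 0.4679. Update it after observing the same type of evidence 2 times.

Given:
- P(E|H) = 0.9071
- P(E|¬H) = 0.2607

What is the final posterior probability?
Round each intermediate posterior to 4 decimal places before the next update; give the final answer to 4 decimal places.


Sequential Bayesian updating:

Initial prior: P(H) = 0.4679

Update 1:
  P(E) = 0.9071 × 0.4679 + 0.2607 × 0.5321 = 0.42443209 + 0.13871847 = 0.56315056
  P(H|E) = 0.42443209 / 0.56315056 = 0.7537

Update 2:
  P(E) = 0.9071 × 0.7537 + 0.2607 × 0.2463 = 0.68368127 + 0.06421041 = 0.74789168
  P(H|E) = 0.68368127 / 0.74789168 = 0.9141

Final posterior: 0.9141


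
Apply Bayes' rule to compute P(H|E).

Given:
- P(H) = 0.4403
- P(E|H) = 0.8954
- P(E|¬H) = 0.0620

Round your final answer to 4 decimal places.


Bayes' theorem: P(H|E) = P(E|H) × P(H) / P(E)

Step 1: Calculate P(E) using law of total probability
P(E) = P(E|H)P(H) + P(E|¬H)P(¬H)
     = 0.8954 × 0.4403 + 0.0620 × 0.5597
     = 0.39424462 + 0.03470140
     = 0.42894602

Step 2: Apply Bayes' theorem
P(H|E) = P(E|H) × P(H) / P(E)
       = 0.39424462 / 0.42894602
       = 0.9191


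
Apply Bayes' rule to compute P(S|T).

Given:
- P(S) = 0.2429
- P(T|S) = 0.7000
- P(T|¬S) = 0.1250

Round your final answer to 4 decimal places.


Bayes' theorem: P(S|T) = P(T|S) × P(S) / P(T)

Step 1: Calculate P(T) using law of total probability
P(T) = P(T|S)P(S) + P(T|¬S)P(¬S)
     = 0.7000 × 0.2429 + 0.1250 × 0.7571
     = 0.17003000 + 0.09463750
     = 0.26466750

Step 2: Apply Bayes' theorem
P(S|T) = P(T|S) × P(S) / P(T)
       = 0.17003000 / 0.26466750
       = 0.6424


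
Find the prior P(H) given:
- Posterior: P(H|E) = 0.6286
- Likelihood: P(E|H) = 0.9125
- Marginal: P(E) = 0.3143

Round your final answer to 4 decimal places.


From Bayes' theorem: P(H|E) = P(E|H) × P(H) / P(E)

Rearranging for P(H):
P(H) = P(H|E) × P(E) / P(E|H)
     = 0.6286 × 0.3143 / 0.9125
     = 0.19756898 / 0.9125
     = 0.2165


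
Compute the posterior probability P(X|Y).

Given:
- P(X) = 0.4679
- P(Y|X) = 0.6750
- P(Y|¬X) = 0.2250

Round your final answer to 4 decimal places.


Bayes' theorem: P(X|Y) = P(Y|X) × P(X) / P(Y)

Step 1: Calculate P(Y) using law of total probability
P(Y) = P(Y|X)P(X) + P(Y|¬X)P(¬X)
     = 0.6750 × 0.4679 + 0.2250 × 0.5321
     = 0.31583250 + 0.11972250
     = 0.43555500

Step 2: Apply Bayes' theorem
P(X|Y) = P(Y|X) × P(X) / P(Y)
       = 0.31583250 / 0.43555500
       = 0.7251


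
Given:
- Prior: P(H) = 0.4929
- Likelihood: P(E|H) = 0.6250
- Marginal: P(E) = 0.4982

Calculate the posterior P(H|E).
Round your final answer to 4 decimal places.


Using Bayes' theorem:

P(H|E) = P(E|H) × P(H) / P(E)
       = 0.6250 × 0.4929 / 0.4982
       = 0.30806250 / 0.4982
       = 0.6184

The evidence strengthens our belief in H.
Prior: 0.4929 → Posterior: 0.6184


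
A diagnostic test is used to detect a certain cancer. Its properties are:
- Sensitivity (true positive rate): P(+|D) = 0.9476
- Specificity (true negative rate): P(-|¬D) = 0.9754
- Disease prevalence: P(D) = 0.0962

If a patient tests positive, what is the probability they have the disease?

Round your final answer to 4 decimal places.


Let D = has disease, + = positive test

Given:
- P(D) = 0.0962 (prevalence)
- P(+|D) = 0.9476 (sensitivity)
- P(-|¬D) = 0.9754 (specificity)
- P(+|¬D) = 0.0246 (false positive rate = 1 - specificity)

Step 1: Find P(+)
P(+) = P(+|D)P(D) + P(+|¬D)P(¬D)
     = 0.9476 × 0.0962 + 0.0246 × 0.9038
     = 0.09115912 + 0.02223348
     = 0.11339260

Step 2: Apply Bayes' theorem for P(D|+)
P(D|+) = P(+|D)P(D) / P(+)
       = 0.09115912 / 0.11339260
       = 0.8039


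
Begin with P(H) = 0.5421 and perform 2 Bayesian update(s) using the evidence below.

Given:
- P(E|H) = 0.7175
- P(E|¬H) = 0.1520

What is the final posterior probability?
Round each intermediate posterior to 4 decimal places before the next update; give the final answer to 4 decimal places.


Sequential Bayesian updating:

Initial prior: P(H) = 0.5421

Update 1:
  P(E) = 0.7175 × 0.5421 + 0.1520 × 0.4579 = 0.38895675 + 0.06960080 = 0.45855755
  P(H|E) = 0.38895675 / 0.45855755 = 0.8482

Update 2:
  P(E) = 0.7175 × 0.8482 + 0.1520 × 0.1518 = 0.60858350 + 0.02307360 = 0.63165710
  P(H|E) = 0.60858350 / 0.63165710 = 0.9635

Final posterior: 0.9635


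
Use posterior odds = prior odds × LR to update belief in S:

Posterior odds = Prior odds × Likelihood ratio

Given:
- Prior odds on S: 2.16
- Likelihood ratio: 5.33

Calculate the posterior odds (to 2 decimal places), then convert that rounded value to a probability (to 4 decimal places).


Step 1: Calculate posterior odds
Posterior odds = Prior odds × LR
               = 2.16 × 5.33
               = 11.51

Step 2: Convert to probability
P(S|E) = Posterior odds / (1 + Posterior odds)
       = 11.51 / (1 + 11.51)
       = 11.51 / 12.51
       = 0.9201

The evidence increased P(S) from 0.6835 to 0.9201.


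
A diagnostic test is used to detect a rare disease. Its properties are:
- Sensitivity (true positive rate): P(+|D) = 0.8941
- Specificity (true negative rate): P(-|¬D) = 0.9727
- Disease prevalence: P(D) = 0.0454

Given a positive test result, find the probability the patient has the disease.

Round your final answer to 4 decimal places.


Let D = has disease, + = positive test

Given:
- P(D) = 0.0454 (prevalence)
- P(+|D) = 0.8941 (sensitivity)
- P(-|¬D) = 0.9727 (specificity)
- P(+|¬D) = 0.0273 (false positive rate = 1 - specificity)

Step 1: Find P(+)
P(+) = P(+|D)P(D) + P(+|¬D)P(¬D)
     = 0.8941 × 0.0454 + 0.0273 × 0.9546
     = 0.04059214 + 0.02606058
     = 0.06665272

Step 2: Apply Bayes' theorem for P(D|+)
P(D|+) = P(+|D)P(D) / P(+)
       = 0.04059214 / 0.06665272
       = 0.6090


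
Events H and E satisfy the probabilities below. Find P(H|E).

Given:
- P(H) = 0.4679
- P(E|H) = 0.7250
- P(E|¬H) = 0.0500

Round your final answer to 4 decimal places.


Bayes' theorem: P(H|E) = P(E|H) × P(H) / P(E)

Step 1: Calculate P(E) using law of total probability
P(E) = P(E|H)P(H) + P(E|¬H)P(¬H)
     = 0.7250 × 0.4679 + 0.0500 × 0.5321
     = 0.33922750 + 0.02660500
     = 0.36583250

Step 2: Apply Bayes' theorem
P(H|E) = P(E|H) × P(H) / P(E)
       = 0.33922750 / 0.36583250
       = 0.9273


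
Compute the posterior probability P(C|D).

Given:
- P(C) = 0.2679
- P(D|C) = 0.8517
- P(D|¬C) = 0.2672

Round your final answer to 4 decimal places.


Bayes' theorem: P(C|D) = P(D|C) × P(C) / P(D)

Step 1: Calculate P(D) using law of total probability
P(D) = P(D|C)P(C) + P(D|¬C)P(¬C)
     = 0.8517 × 0.2679 + 0.2672 × 0.7321
     = 0.22817043 + 0.19561712
     = 0.42378755

Step 2: Apply Bayes' theorem
P(C|D) = P(D|C) × P(C) / P(D)
       = 0.22817043 / 0.42378755
       = 0.5384


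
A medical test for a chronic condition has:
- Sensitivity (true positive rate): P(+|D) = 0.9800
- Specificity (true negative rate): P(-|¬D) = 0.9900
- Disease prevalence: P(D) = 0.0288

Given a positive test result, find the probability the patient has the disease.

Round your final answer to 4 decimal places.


Let D = has disease, + = positive test

Given:
- P(D) = 0.0288 (prevalence)
- P(+|D) = 0.9800 (sensitivity)
- P(-|¬D) = 0.9900 (specificity)
- P(+|¬D) = 0.0100 (false positive rate = 1 - specificity)

Step 1: Find P(+)
P(+) = P(+|D)P(D) + P(+|¬D)P(¬D)
     = 0.9800 × 0.0288 + 0.0100 × 0.9712
     = 0.02822400 + 0.00971200
     = 0.03793600

Step 2: Apply Bayes' theorem for P(D|+)
P(D|+) = P(+|D)P(D) / P(+)
       = 0.02822400 / 0.03793600
       = 0.7440


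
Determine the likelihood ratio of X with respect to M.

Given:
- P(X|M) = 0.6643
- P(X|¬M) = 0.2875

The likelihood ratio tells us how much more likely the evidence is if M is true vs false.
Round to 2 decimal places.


Likelihood Ratio (LR) = P(X|M) / P(X|¬M)

LR = 0.6643 / 0.2875
   = 2.31

The evidence is 2.31 times more likely if M is true than if M is false.
Because LR exceeds 1, X is evidence for M.


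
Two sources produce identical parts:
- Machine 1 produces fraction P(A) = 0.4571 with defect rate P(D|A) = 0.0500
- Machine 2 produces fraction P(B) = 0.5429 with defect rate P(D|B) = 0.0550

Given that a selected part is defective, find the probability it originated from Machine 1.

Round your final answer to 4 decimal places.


Let A = from Machine 1, D = defective

Given:
- P(A) = 0.4571, P(B) = 0.5429
- P(D|A) = 0.0500, P(D|B) = 0.0550

Step 1: Find P(D)
P(D) = P(D|A)P(A) + P(D|B)P(B)
     = 0.0500 × 0.4571 + 0.0550 × 0.5429
     = 0.02285500 + 0.02985950
     = 0.05271450

Step 2: Apply Bayes' theorem
P(A|D) = P(D|A)P(A) / P(D)
       = 0.02285500 / 0.05271450
       = 0.4336


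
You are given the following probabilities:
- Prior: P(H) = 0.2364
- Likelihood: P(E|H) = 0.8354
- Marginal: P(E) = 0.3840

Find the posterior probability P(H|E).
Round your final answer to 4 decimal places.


Using Bayes' theorem:

P(H|E) = P(E|H) × P(H) / P(E)
       = 0.8354 × 0.2364 / 0.3840
       = 0.19748856 / 0.3840
       = 0.5143

The evidence strengthens our belief in H.
Prior: 0.2364 → Posterior: 0.5143


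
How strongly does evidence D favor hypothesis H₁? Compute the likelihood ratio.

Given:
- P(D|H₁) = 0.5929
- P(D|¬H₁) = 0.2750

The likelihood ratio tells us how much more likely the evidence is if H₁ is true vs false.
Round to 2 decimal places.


Likelihood Ratio (LR) = P(D|H₁) / P(D|¬H₁)

LR = 0.5929 / 0.2750
   = 2.16

The evidence is 2.16 times more likely if H₁ is true than if H₁ is false.
Since LR > 1, the evidence supports H₁ over ¬H₁.


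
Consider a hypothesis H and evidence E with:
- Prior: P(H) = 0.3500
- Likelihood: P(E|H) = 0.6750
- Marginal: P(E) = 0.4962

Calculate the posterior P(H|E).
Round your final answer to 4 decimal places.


Using Bayes' theorem:

P(H|E) = P(E|H) × P(H) / P(E)
       = 0.6750 × 0.3500 / 0.4962
       = 0.23625000 / 0.4962
       = 0.4761

The evidence strengthens our belief in H.
Prior: 0.3500 → Posterior: 0.4761


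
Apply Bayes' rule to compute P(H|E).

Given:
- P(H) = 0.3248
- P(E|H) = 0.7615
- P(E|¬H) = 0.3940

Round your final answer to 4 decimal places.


Bayes' theorem: P(H|E) = P(E|H) × P(H) / P(E)

Step 1: Calculate P(E) using law of total probability
P(E) = P(E|H)P(H) + P(E|¬H)P(¬H)
     = 0.7615 × 0.3248 + 0.3940 × 0.6752
     = 0.24733520 + 0.26602880
     = 0.51336400

Step 2: Apply Bayes' theorem
P(H|E) = P(E|H) × P(H) / P(E)
       = 0.24733520 / 0.51336400
       = 0.4818


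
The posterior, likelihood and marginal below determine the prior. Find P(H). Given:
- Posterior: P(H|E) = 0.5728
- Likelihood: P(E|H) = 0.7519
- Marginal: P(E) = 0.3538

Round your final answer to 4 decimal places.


From Bayes' theorem: P(H|E) = P(E|H) × P(H) / P(E)

Rearranging for P(H):
P(H) = P(H|E) × P(E) / P(E|H)
     = 0.5728 × 0.3538 / 0.7519
     = 0.20265664 / 0.7519
     = 0.2695


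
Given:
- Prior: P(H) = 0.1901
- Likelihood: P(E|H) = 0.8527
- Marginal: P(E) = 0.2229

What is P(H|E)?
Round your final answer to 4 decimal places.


Using Bayes' theorem:

P(H|E) = P(E|H) × P(H) / P(E)
       = 0.8527 × 0.1901 / 0.2229
       = 0.16209827 / 0.2229
       = 0.7272

The evidence strengthens our belief in H.
Prior: 0.1901 → Posterior: 0.7272


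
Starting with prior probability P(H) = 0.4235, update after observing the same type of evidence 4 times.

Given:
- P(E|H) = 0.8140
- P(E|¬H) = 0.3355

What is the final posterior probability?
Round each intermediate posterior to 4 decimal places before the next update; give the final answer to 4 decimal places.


Sequential Bayesian updating:

Initial prior: P(H) = 0.4235

Update 1:
  P(E) = 0.8140 × 0.4235 + 0.3355 × 0.5765 = 0.34472900 + 0.19341575 = 0.53814475
  P(H|E) = 0.34472900 / 0.53814475 = 0.6406

Update 2:
  P(E) = 0.8140 × 0.6406 + 0.3355 × 0.3594 = 0.52144840 + 0.12057870 = 0.64202710
  P(H|E) = 0.52144840 / 0.64202710 = 0.8122

Update 3:
  P(E) = 0.8140 × 0.8122 + 0.3355 × 0.1878 = 0.66113080 + 0.06300690 = 0.72413770
  P(H|E) = 0.66113080 / 0.72413770 = 0.9130

Update 4:
  P(E) = 0.8140 × 0.9130 + 0.3355 × 0.0870 = 0.74318200 + 0.02918850 = 0.77237050
  P(H|E) = 0.74318200 / 0.77237050 = 0.9622

Final posterior: 0.9622


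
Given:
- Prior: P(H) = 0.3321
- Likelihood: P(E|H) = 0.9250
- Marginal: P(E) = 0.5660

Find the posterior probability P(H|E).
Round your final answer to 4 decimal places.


Using Bayes' theorem:

P(H|E) = P(E|H) × P(H) / P(E)
       = 0.9250 × 0.3321 / 0.5660
       = 0.30719250 / 0.5660
       = 0.5427

The evidence strengthens our belief in H.
Prior: 0.3321 → Posterior: 0.5427


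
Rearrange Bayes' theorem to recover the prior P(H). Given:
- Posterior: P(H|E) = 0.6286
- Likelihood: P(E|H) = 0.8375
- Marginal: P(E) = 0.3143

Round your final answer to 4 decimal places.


From Bayes' theorem: P(H|E) = P(E|H) × P(H) / P(E)

Rearranging for P(H):
P(H) = P(H|E) × P(E) / P(E|H)
     = 0.6286 × 0.3143 / 0.8375
     = 0.19756898 / 0.8375
     = 0.2359


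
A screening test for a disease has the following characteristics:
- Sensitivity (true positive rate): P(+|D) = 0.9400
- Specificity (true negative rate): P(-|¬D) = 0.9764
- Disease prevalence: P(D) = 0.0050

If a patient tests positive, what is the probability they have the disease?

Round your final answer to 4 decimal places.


Let D = has disease, + = positive test

Given:
- P(D) = 0.0050 (prevalence)
- P(+|D) = 0.9400 (sensitivity)
- P(-|¬D) = 0.9764 (specificity)
- P(+|¬D) = 0.0236 (false positive rate = 1 - specificity)

Step 1: Find P(+)
P(+) = P(+|D)P(D) + P(+|¬D)P(¬D)
     = 0.9400 × 0.0050 + 0.0236 × 0.9950
     = 0.00470000 + 0.02348200
     = 0.02818200

Step 2: Apply Bayes' theorem for P(D|+)
P(D|+) = P(+|D)P(D) / P(+)
       = 0.00470000 / 0.02818200
       = 0.1668


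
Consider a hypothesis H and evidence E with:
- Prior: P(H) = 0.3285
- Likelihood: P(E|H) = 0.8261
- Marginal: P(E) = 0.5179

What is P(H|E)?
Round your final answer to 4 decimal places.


Using Bayes' theorem:

P(H|E) = P(E|H) × P(H) / P(E)
       = 0.8261 × 0.3285 / 0.5179
       = 0.27137385 / 0.5179
       = 0.5240

The evidence strengthens our belief in H.
Prior: 0.3285 → Posterior: 0.5240


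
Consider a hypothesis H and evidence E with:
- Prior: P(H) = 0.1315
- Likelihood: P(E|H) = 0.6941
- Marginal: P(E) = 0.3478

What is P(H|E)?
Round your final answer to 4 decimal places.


Using Bayes' theorem:

P(H|E) = P(E|H) × P(H) / P(E)
       = 0.6941 × 0.1315 / 0.3478
       = 0.09127415 / 0.3478
       = 0.2624

The evidence strengthens our belief in H.
Prior: 0.1315 → Posterior: 0.2624


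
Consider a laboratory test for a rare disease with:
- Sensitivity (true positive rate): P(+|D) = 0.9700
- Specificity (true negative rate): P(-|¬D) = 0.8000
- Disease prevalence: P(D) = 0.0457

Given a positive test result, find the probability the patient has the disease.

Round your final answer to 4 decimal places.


Let D = has disease, + = positive test

Given:
- P(D) = 0.0457 (prevalence)
- P(+|D) = 0.9700 (sensitivity)
- P(-|¬D) = 0.8000 (specificity)
- P(+|¬D) = 0.2000 (false positive rate = 1 - specificity)

Step 1: Find P(+)
P(+) = P(+|D)P(D) + P(+|¬D)P(¬D)
     = 0.9700 × 0.0457 + 0.2000 × 0.9543
     = 0.04432900 + 0.19086000
     = 0.23518900

Step 2: Apply Bayes' theorem for P(D|+)
P(D|+) = P(+|D)P(D) / P(+)
       = 0.04432900 / 0.23518900
       = 0.1885


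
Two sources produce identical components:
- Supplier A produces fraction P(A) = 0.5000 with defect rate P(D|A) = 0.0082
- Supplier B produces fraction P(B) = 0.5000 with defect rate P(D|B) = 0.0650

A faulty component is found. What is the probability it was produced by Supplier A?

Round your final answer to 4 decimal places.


Let A = from Supplier A, D = faulty

Given:
- P(A) = 0.5000, P(B) = 0.5000
- P(D|A) = 0.0082, P(D|B) = 0.0650

Step 1: Find P(D)
P(D) = P(D|A)P(A) + P(D|B)P(B)
     = 0.0082 × 0.5000 + 0.0650 × 0.5000
     = 0.00410000 + 0.03250000
     = 0.03660000

Step 2: Apply Bayes' theorem
P(A|D) = P(D|A)P(A) / P(D)
       = 0.00410000 / 0.03660000
       = 0.1120


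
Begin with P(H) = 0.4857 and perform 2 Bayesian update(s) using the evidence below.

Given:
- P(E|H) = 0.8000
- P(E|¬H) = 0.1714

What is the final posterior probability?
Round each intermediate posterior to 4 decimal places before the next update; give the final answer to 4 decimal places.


Sequential Bayesian updating:

Initial prior: P(H) = 0.4857

Update 1:
  P(E) = 0.8000 × 0.4857 + 0.1714 × 0.5143 = 0.38856000 + 0.08815102 = 0.47671102
  P(H|E) = 0.38856000 / 0.47671102 = 0.8151

Update 2:
  P(E) = 0.8000 × 0.8151 + 0.1714 × 0.1849 = 0.65208000 + 0.03169186 = 0.68377186
  P(H|E) = 0.65208000 / 0.68377186 = 0.9537

Final posterior: 0.9537


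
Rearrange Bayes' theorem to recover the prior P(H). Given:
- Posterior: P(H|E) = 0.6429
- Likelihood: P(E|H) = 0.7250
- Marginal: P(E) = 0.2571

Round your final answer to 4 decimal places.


From Bayes' theorem: P(H|E) = P(E|H) × P(H) / P(E)

Rearranging for P(H):
P(H) = P(H|E) × P(E) / P(E|H)
     = 0.6429 × 0.2571 / 0.7250
     = 0.16528959 / 0.7250
     = 0.2280


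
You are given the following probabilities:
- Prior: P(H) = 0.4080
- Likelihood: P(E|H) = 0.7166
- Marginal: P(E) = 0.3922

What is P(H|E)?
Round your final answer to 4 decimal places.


Using Bayes' theorem:

P(H|E) = P(E|H) × P(H) / P(E)
       = 0.7166 × 0.4080 / 0.3922
       = 0.29237280 / 0.3922
       = 0.7455

The evidence strengthens our belief in H.
Prior: 0.4080 → Posterior: 0.7455


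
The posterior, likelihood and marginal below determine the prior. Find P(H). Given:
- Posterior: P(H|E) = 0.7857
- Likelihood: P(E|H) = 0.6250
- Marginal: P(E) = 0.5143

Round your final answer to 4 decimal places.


From Bayes' theorem: P(H|E) = P(E|H) × P(H) / P(E)

Rearranging for P(H):
P(H) = P(H|E) × P(E) / P(E|H)
     = 0.7857 × 0.5143 / 0.6250
     = 0.40408551 / 0.6250
     = 0.6465


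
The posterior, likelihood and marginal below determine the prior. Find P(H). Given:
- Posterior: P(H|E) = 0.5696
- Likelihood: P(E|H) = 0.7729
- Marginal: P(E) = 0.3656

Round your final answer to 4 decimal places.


From Bayes' theorem: P(H|E) = P(E|H) × P(H) / P(E)

Rearranging for P(H):
P(H) = P(H|E) × P(E) / P(E|H)
     = 0.5696 × 0.3656 / 0.7729
     = 0.20824576 / 0.7729
     = 0.2694


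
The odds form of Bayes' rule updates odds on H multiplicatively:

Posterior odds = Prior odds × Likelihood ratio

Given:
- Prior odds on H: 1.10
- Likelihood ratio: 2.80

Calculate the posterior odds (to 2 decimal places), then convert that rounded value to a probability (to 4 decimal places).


Step 1: Calculate posterior odds
Posterior odds = Prior odds × LR
               = 1.10 × 2.80
               = 3.08

Step 2: Convert to probability
P(H|E) = Posterior odds / (1 + Posterior odds)
       = 3.08 / (1 + 3.08)
       = 3.08 / 4.08
       = 0.7549

The evidence increased P(H) from 0.5238 to 0.7549.


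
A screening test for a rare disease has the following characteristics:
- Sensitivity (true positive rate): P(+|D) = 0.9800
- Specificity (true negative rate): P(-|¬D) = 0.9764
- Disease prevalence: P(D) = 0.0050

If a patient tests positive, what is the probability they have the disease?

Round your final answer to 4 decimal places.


Let D = has disease, + = positive test

Given:
- P(D) = 0.0050 (prevalence)
- P(+|D) = 0.9800 (sensitivity)
- P(-|¬D) = 0.9764 (specificity)
- P(+|¬D) = 0.0236 (false positive rate = 1 - specificity)

Step 1: Find P(+)
P(+) = P(+|D)P(D) + P(+|¬D)P(¬D)
     = 0.9800 × 0.0050 + 0.0236 × 0.9950
     = 0.00490000 + 0.02348200
     = 0.02838200

Step 2: Apply Bayes' theorem for P(D|+)
P(D|+) = P(+|D)P(D) / P(+)
       = 0.00490000 / 0.02838200
       = 0.1726


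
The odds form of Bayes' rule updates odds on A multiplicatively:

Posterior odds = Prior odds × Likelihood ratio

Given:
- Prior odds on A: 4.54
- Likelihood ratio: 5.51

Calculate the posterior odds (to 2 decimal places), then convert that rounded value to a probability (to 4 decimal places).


Step 1: Calculate posterior odds
Posterior odds = Prior odds × LR
               = 4.54 × 5.51
               = 25.02

Step 2: Convert to probability
P(A|E) = Posterior odds / (1 + Posterior odds)
       = 25.02 / (1 + 25.02)
       = 25.02 / 26.02
       = 0.9616

The evidence increased P(A) from 0.8195 to 0.9616.


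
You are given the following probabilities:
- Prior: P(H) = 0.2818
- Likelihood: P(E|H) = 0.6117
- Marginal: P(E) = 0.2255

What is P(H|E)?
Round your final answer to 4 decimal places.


Using Bayes' theorem:

P(H|E) = P(E|H) × P(H) / P(E)
       = 0.6117 × 0.2818 / 0.2255
       = 0.17237706 / 0.2255
       = 0.7644

The evidence strengthens our belief in H.
Prior: 0.2818 → Posterior: 0.7644


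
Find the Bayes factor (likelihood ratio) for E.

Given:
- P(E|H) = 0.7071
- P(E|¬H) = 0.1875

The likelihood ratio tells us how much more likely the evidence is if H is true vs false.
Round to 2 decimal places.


Likelihood Ratio (LR) = P(E|H) / P(E|¬H)

LR = 0.7071 / 0.1875
   = 3.77

The evidence is 3.77 times more likely if H is true than if H is false.
Because LR exceeds 1, E is evidence for H.


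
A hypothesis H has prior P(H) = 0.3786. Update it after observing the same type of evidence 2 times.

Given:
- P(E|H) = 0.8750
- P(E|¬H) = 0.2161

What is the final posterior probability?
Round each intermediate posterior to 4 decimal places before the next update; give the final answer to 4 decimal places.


Sequential Bayesian updating:

Initial prior: P(H) = 0.3786

Update 1:
  P(E) = 0.8750 × 0.3786 + 0.2161 × 0.6214 = 0.33127500 + 0.13428454 = 0.46555954
  P(H|E) = 0.33127500 / 0.46555954 = 0.7116

Update 2:
  P(E) = 0.8750 × 0.7116 + 0.2161 × 0.2884 = 0.62265000 + 0.06232324 = 0.68497324
  P(H|E) = 0.62265000 / 0.68497324 = 0.9090

Final posterior: 0.9090


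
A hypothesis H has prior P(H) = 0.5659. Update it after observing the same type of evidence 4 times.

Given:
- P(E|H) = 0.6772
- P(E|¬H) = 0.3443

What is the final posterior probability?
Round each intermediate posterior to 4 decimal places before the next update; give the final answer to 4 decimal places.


Sequential Bayesian updating:

Initial prior: P(H) = 0.5659

Update 1:
  P(E) = 0.6772 × 0.5659 + 0.3443 × 0.4341 = 0.38322748 + 0.14946063 = 0.53268811
  P(H|E) = 0.38322748 / 0.53268811 = 0.7194

Update 2:
  P(E) = 0.6772 × 0.7194 + 0.3443 × 0.2806 = 0.48717768 + 0.09661058 = 0.58378826
  P(H|E) = 0.48717768 / 0.58378826 = 0.8345

Update 3:
  P(E) = 0.6772 × 0.8345 + 0.3443 × 0.1655 = 0.56512340 + 0.05698165 = 0.62210505
  P(H|E) = 0.56512340 / 0.62210505 = 0.9084

Update 4:
  P(E) = 0.6772 × 0.9084 + 0.3443 × 0.0916 = 0.61516848 + 0.03153788 = 0.64670636
  P(H|E) = 0.61516848 / 0.64670636 = 0.9512

Final posterior: 0.9512


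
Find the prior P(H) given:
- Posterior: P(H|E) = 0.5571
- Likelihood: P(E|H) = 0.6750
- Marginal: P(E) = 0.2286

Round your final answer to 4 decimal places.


From Bayes' theorem: P(H|E) = P(E|H) × P(H) / P(E)

Rearranging for P(H):
P(H) = P(H|E) × P(E) / P(E|H)
     = 0.5571 × 0.2286 / 0.6750
     = 0.12735306 / 0.6750
     = 0.1887


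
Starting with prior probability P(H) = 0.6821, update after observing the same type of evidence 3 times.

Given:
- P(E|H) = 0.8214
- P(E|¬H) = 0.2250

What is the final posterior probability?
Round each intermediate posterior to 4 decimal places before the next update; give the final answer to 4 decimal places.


Sequential Bayesian updating:

Initial prior: P(H) = 0.6821

Update 1:
  P(E) = 0.8214 × 0.6821 + 0.2250 × 0.3179 = 0.56027694 + 0.07152750 = 0.63180444
  P(H|E) = 0.56027694 / 0.63180444 = 0.8868

Update 2:
  P(E) = 0.8214 × 0.8868 + 0.2250 × 0.1132 = 0.72841752 + 0.02547000 = 0.75388752
  P(H|E) = 0.72841752 / 0.75388752 = 0.9662

Update 3:
  P(E) = 0.8214 × 0.9662 + 0.2250 × 0.0338 = 0.79363668 + 0.00760500 = 0.80124168
  P(H|E) = 0.79363668 / 0.80124168 = 0.9905

Final posterior: 0.9905


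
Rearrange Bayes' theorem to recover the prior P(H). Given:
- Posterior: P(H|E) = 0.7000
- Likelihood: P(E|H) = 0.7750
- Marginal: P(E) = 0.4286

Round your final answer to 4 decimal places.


From Bayes' theorem: P(H|E) = P(E|H) × P(H) / P(E)

Rearranging for P(H):
P(H) = P(H|E) × P(E) / P(E|H)
     = 0.7000 × 0.4286 / 0.7750
     = 0.30002000 / 0.7750
     = 0.3871


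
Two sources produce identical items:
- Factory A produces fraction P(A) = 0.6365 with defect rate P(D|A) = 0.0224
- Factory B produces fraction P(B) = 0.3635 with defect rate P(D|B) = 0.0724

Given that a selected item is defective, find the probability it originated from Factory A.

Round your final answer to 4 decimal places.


Let A = from Factory A, D = defective

Given:
- P(A) = 0.6365, P(B) = 0.3635
- P(D|A) = 0.0224, P(D|B) = 0.0724

Step 1: Find P(D)
P(D) = P(D|A)P(A) + P(D|B)P(B)
     = 0.0224 × 0.6365 + 0.0724 × 0.3635
     = 0.01425760 + 0.02631740
     = 0.04057500

Step 2: Apply Bayes' theorem
P(A|D) = P(D|A)P(A) / P(D)
       = 0.01425760 / 0.04057500
       = 0.3514


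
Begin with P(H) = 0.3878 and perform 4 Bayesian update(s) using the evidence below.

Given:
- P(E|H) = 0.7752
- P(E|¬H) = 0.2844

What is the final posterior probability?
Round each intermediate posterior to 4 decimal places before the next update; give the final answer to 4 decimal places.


Sequential Bayesian updating:

Initial prior: P(H) = 0.3878

Update 1:
  P(E) = 0.7752 × 0.3878 + 0.2844 × 0.6122 = 0.30062256 + 0.17410968 = 0.47473224
  P(H|E) = 0.30062256 / 0.47473224 = 0.6332

Update 2:
  P(E) = 0.7752 × 0.6332 + 0.2844 × 0.3668 = 0.49085664 + 0.10431792 = 0.59517456
  P(H|E) = 0.49085664 / 0.59517456 = 0.8247

Update 3:
  P(E) = 0.7752 × 0.8247 + 0.2844 × 0.1753 = 0.63930744 + 0.04985532 = 0.68916276
  P(H|E) = 0.63930744 / 0.68916276 = 0.9277

Update 4:
  P(E) = 0.7752 × 0.9277 + 0.2844 × 0.0723 = 0.71915304 + 0.02056212 = 0.73971516
  P(H|E) = 0.71915304 / 0.73971516 = 0.9722

Final posterior: 0.9722


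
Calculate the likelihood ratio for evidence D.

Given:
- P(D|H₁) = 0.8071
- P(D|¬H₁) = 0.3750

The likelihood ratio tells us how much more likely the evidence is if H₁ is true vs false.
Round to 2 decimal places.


Likelihood Ratio (LR) = P(D|H₁) / P(D|¬H₁)

LR = 0.8071 / 0.3750
   = 2.15

The evidence is 2.15 times more likely if H₁ is true than if H₁ is false.
Because LR exceeds 1, D is evidence for H₁.


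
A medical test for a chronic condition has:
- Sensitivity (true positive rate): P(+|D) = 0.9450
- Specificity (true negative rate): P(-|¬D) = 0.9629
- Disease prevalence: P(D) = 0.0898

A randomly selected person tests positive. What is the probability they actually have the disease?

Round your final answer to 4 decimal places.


Let D = has disease, + = positive test

Given:
- P(D) = 0.0898 (prevalence)
- P(+|D) = 0.9450 (sensitivity)
- P(-|¬D) = 0.9629 (specificity)
- P(+|¬D) = 0.0371 (false positive rate = 1 - specificity)

Step 1: Find P(+)
P(+) = P(+|D)P(D) + P(+|¬D)P(¬D)
     = 0.9450 × 0.0898 + 0.0371 × 0.9102
     = 0.08486100 + 0.03376842
     = 0.11862942

Step 2: Apply Bayes' theorem for P(D|+)
P(D|+) = P(+|D)P(D) / P(+)
       = 0.08486100 / 0.11862942
       = 0.7153


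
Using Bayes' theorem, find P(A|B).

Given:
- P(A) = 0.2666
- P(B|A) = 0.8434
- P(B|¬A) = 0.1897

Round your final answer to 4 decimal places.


Bayes' theorem: P(A|B) = P(B|A) × P(A) / P(B)

Step 1: Calculate P(B) using law of total probability
P(B) = P(B|A)P(A) + P(B|¬A)P(¬A)
     = 0.8434 × 0.2666 + 0.1897 × 0.7334
     = 0.22485044 + 0.13912598
     = 0.36397642

Step 2: Apply Bayes' theorem
P(A|B) = P(B|A) × P(A) / P(B)
       = 0.22485044 / 0.36397642
       = 0.6178


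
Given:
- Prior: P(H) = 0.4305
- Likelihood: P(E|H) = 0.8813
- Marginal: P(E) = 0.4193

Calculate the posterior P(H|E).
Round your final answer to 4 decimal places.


Using Bayes' theorem:

P(H|E) = P(E|H) × P(H) / P(E)
       = 0.8813 × 0.4305 / 0.4193
       = 0.37939965 / 0.4193
       = 0.9048

The evidence strengthens our belief in H.
Prior: 0.4305 → Posterior: 0.9048


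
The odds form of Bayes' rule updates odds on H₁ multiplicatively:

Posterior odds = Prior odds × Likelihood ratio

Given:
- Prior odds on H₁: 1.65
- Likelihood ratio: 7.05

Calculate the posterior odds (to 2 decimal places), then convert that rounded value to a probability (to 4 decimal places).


Step 1: Calculate posterior odds
Posterior odds = Prior odds × LR
               = 1.65 × 7.05
               = 11.63

Step 2: Convert to probability
P(H₁|E) = Posterior odds / (1 + Posterior odds)
       = 11.63 / (1 + 11.63)
       = 11.63 / 12.63
       = 0.9208

The evidence increased P(H₁) from 0.6226 to 0.9208.


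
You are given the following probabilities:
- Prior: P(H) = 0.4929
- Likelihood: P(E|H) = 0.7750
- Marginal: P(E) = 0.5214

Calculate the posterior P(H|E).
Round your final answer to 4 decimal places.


Using Bayes' theorem:

P(H|E) = P(E|H) × P(H) / P(E)
       = 0.7750 × 0.4929 / 0.5214
       = 0.38199750 / 0.5214
       = 0.7326

The evidence strengthens our belief in H.
Prior: 0.4929 → Posterior: 0.7326


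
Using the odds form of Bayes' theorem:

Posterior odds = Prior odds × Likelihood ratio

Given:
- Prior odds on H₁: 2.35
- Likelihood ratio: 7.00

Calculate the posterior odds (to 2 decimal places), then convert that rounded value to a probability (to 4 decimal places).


Step 1: Calculate posterior odds
Posterior odds = Prior odds × LR
               = 2.35 × 7.00
               = 16.45

Step 2: Convert to probability
P(H₁|E) = Posterior odds / (1 + Posterior odds)
       = 16.45 / (1 + 16.45)
       = 16.45 / 17.45
       = 0.9427

The evidence increased P(H₁) from 0.7015 to 0.9427.


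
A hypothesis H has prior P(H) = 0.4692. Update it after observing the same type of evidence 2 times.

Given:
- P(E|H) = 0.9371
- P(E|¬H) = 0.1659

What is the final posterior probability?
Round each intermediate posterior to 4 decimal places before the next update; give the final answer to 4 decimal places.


Sequential Bayesian updating:

Initial prior: P(H) = 0.4692

Update 1:
  P(E) = 0.9371 × 0.4692 + 0.1659 × 0.5308 = 0.43968732 + 0.08805972 = 0.52774704
  P(H|E) = 0.43968732 / 0.52774704 = 0.8331

Update 2:
  P(E) = 0.9371 × 0.8331 + 0.1659 × 0.1669 = 0.78069801 + 0.02768871 = 0.80838672
  P(H|E) = 0.78069801 / 0.80838672 = 0.9657

Final posterior: 0.9657
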